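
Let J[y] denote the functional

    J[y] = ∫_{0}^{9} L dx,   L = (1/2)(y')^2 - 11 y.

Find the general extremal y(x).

The Lagrangian is L = (1/2)(y')^2 - 11 y.
∂L/∂y = -11.
∂L/∂y' = y'.
The Euler-Lagrange equation d/dx(∂L/∂y') − ∂L/∂y = 0 becomes:
    y'' + 11 = 0
General solution: y(x) = -(11/2) x^2 + A x + B, where A and B are arbitrary constants fixed by the endpoint conditions.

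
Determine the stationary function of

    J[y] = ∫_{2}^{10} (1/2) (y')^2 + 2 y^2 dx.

The Lagrangian is L = (1/2) (y')^2 + 2 y^2.
Compute ∂L/∂y = 4y, ∂L/∂y' = y'.
The Euler-Lagrange equation d/dx(∂L/∂y') − ∂L/∂y = 0 reduces to
    y'' − 4 y = 0.
Its general solution is
    y(x) = A e^(2x) + B e^(−2x),
with A, B fixed by the endpoint conditions.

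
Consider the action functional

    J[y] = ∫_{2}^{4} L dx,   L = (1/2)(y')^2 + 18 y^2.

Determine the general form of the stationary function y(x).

The Lagrangian is L = (1/2)(y')^2 + 18 y^2.
∂L/∂y = 36y.
∂L/∂y' = y'.
The Euler-Lagrange equation d/dx(∂L/∂y') − ∂L/∂y = 0 becomes:
    y'' - 36 y = 0
General solution: y(x) = A e^(6x) + B e^(-6x), where A and B are arbitrary constants fixed by the endpoint conditions.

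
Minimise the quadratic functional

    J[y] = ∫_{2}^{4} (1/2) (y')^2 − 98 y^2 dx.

The Lagrangian is L = (1/2) (y')^2 − 98 y^2.
Compute ∂L/∂y = -196y, ∂L/∂y' = y'.
The Euler-Lagrange equation d/dx(∂L/∂y') − ∂L/∂y = 0 reduces to
    y'' + 196 y = 0.
Its general solution is
    y(x) = A sin(14x) + B cos(14x),
with A, B fixed by the endpoint conditions.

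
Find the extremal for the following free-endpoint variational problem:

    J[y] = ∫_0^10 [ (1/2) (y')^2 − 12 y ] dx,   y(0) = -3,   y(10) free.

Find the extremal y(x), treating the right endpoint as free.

The Lagrangian L = (1/2) (y')^2 − 12 y gives
    ∂L/∂y = −12,   ∂L/∂y' = y'.
Euler-Lagrange: d/dx(y') − (−12) = 0, i.e. y'' + 12 = 0, so
    y(x) = −(12/2) x^2 + C1 x + C2.
Fixed left endpoint y(0) = -3 ⇒ C2 = -3.
The right endpoint x = 10 is free, so the natural (transversality) condition is ∂L/∂y' |_{x=10} = 0, i.e. y'(10) = 0.
Compute y'(x) = −12 x + C1, so y'(10) = −120 + C1 = 0 ⇒ C1 = 120.
Therefore the extremal is
    y(x) = −6 x^2 + 120 x − 3.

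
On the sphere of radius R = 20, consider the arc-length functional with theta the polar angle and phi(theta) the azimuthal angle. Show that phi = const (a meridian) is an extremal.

On the sphere of radius R = 20 with spherical coordinates (θ, φ), the induced metric is
    ds^2 = 400(dθ^2 + sin^2(θ) dφ^2).
Using θ as the parameter, the arc-length functional becomes
    J[φ] = ∫ 20 sqrt(1 + sin^2(θ) (dφ/dθ)^2) dθ.
So L = 20 sqrt(1 + sin^2(θ) φ'^2). Compute
    ∂L/∂φ = 0  (L has no explicit φ dependence),
    ∂L/∂φ' = 20 sin^2(θ) φ' / sqrt(1 + sin^2(θ) φ'^2).
For the candidate φ(θ) = c (constant), φ' = 0, so ∂L/∂φ' evaluated along the candidate vanishes, and ∂L/∂φ is identically zero. Hence
    d/dθ(∂L/∂φ') − ∂L/∂φ = 0
is satisfied. Therefore meridians φ = const are extremals of arc length — they are geodesics on the sphere.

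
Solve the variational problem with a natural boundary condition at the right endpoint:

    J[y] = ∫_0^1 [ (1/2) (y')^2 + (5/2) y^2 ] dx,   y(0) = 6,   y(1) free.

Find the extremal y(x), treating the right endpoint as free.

The Lagrangian L = (1/2) (y')^2 + (5/2) y^2 gives
    ∂L/∂y = 5 y,   ∂L/∂y' = y'.
Euler-Lagrange: y'' − 5 y = 0.
With k = sqrt(5), the general solution is
    y(x) = A cosh(sqrt(5) x) + B sinh(sqrt(5) x).
Fixed left endpoint y(0) = 6 ⇒ A = 6.
The right endpoint x = 1 is free, so the natural (transversality) condition is ∂L/∂y' |_{x=1} = 0, i.e. y'(1) = 0.
Compute y'(x) = A k sinh(k x) + B k cosh(k x), so
    y'(1) = A k sinh(k·1) + B k cosh(k·1) = 0
    ⇒ B = −A tanh(k·1) = − 6 tanh(sqrt(5)·1).
Therefore the extremal is
    y(x) = 6 cosh(sqrt(5) x) − 6 tanh(sqrt(5)·1) sinh(sqrt(5) x).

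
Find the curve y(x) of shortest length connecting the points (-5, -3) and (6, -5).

Arc-length functional: J[y] = ∫ sqrt(1 + (y')^2) dx.
Lagrangian L = sqrt(1 + (y')^2) has no explicit y dependence, so ∂L/∂y = 0 and the Euler-Lagrange equation gives
    d/dx( y' / sqrt(1 + (y')^2) ) = 0  ⇒  y' / sqrt(1 + (y')^2) = const.
Hence y' is constant, so y(x) is affine.
Fitting the endpoints (-5, -3) and (6, -5):
    slope m = ((-5) − (-3)) / (6 − (-5)) = -2/11,
    intercept c = (-3) − m·(-5) = -43/11.
Extremal: y(x) = (-2/11) x - 43/11.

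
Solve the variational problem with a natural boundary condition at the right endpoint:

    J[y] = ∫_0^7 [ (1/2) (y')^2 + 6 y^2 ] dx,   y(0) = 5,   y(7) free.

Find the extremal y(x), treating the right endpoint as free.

The Lagrangian L = (1/2) (y')^2 + 6 y^2 gives
    ∂L/∂y = 12 y,   ∂L/∂y' = y'.
Euler-Lagrange: y'' − 12 y = 0.
With k = sqrt(12), the general solution is
    y(x) = A cosh(sqrt(12) x) + B sinh(sqrt(12) x).
Fixed left endpoint y(0) = 5 ⇒ A = 5.
The right endpoint x = 7 is free, so the natural (transversality) condition is ∂L/∂y' |_{x=7} = 0, i.e. y'(7) = 0.
Compute y'(x) = A k sinh(k x) + B k cosh(k x), so
    y'(7) = A k sinh(k·7) + B k cosh(k·7) = 0
    ⇒ B = −A tanh(k·7) = − 5 tanh(sqrt(12)·7).
Therefore the extremal is
    y(x) = 5 cosh(sqrt(12) x) − 5 tanh(sqrt(12)·7) sinh(sqrt(12) x).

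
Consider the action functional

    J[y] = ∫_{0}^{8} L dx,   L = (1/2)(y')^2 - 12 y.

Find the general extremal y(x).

The Lagrangian is L = (1/2)(y')^2 - 12 y.
∂L/∂y = -12.
∂L/∂y' = y'.
The Euler-Lagrange equation d/dx(∂L/∂y') − ∂L/∂y = 0 becomes:
    y'' + 12 = 0
General solution: y(x) = -6 x^2 + A x + B, where A and B are arbitrary constants fixed by the endpoint conditions.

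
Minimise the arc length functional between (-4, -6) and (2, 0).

Arc-length functional: J[y] = ∫ sqrt(1 + (y')^2) dx.
Lagrangian L = sqrt(1 + (y')^2) has no explicit y dependence, so ∂L/∂y = 0 and the Euler-Lagrange equation gives
    d/dx( y' / sqrt(1 + (y')^2) ) = 0  ⇒  y' / sqrt(1 + (y')^2) = const.
Hence y' is constant, so y(x) is affine.
Fitting the endpoints (-4, -6) and (2, 0):
    slope m = (0 − (-6)) / (2 − (-4)) = 1,
    intercept c = (-6) − m·(-4) = -2.
Extremal: y(x) = x - 2.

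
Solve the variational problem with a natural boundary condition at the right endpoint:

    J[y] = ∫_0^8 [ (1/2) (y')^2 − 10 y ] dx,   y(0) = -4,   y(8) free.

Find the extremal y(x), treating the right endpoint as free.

The Lagrangian L = (1/2) (y')^2 − 10 y gives
    ∂L/∂y = −10,   ∂L/∂y' = y'.
Euler-Lagrange: d/dx(y') − (−10) = 0, i.e. y'' + 10 = 0, so
    y(x) = −(10/2) x^2 + C1 x + C2.
Fixed left endpoint y(0) = -4 ⇒ C2 = -4.
The right endpoint x = 8 is free, so the natural (transversality) condition is ∂L/∂y' |_{x=8} = 0, i.e. y'(8) = 0.
Compute y'(x) = −10 x + C1, so y'(8) = −80 + C1 = 0 ⇒ C1 = 80.
Therefore the extremal is
    y(x) = −5 x^2 + 80 x − 4.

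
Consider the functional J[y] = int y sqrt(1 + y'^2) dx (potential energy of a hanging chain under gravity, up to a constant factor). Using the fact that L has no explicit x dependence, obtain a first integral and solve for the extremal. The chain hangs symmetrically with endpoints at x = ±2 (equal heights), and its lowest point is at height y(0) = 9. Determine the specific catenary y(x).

The Lagrangian L(y, y') = y sqrt(1 + y'^2) has no explicit x dependence, so the Beltrami identity applies:
    L − y' ∂L/∂y' = C.
Compute ∂L/∂y' = y · y' / sqrt(1 + y'^2). Then
    L − y' ∂L/∂y'
    = y sqrt(1 + y'^2) − y · y'^2 / sqrt(1 + y'^2)
    = y (1 + y'^2 − y'^2) / sqrt(1 + y'^2)
    = y / sqrt(1 + y'^2) = C.
Squaring gives y^2 = C^2 (1 + y'^2), i.e.
    y'^2 = y^2 / C^2 − 1.
Separating variables,
    dy / sqrt(y^2 − C^2) = dx / C,
and integrating gives arccosh(y / C) = (x − a)/C, so
    y(x) = C cosh((x − a)/C),
the catenary. The constants C and a are fixed by the two endpoint conditions (and, for the hanging-chain problem, the length constraint selects C).
Now fit the given data. The endpoints x = ±2 are symmetric at equal height, so the catenary is even about its minimum: a = 0 and y(x) = C cosh(x/C). The lowest point is y(0) = C cosh(0) = C, and we are told y(0) = 9, so C = 9. Therefore
    y(x) = 9 cosh(x/9),
and at the endpoints
    y(±2) = 9 cosh(2/9).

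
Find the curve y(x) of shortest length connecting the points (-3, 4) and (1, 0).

Arc-length functional: J[y] = ∫ sqrt(1 + (y')^2) dx.
Lagrangian L = sqrt(1 + (y')^2) has no explicit y dependence, so ∂L/∂y = 0 and the Euler-Lagrange equation gives
    d/dx( y' / sqrt(1 + (y')^2) ) = 0  ⇒  y' / sqrt(1 + (y')^2) = const.
Hence y' is constant, so y(x) is affine.
Fitting the endpoints (-3, 4) and (1, 0):
    slope m = (0 − 4) / (1 − (-3)) = -1,
    intercept c = 4 − m·(-3) = 1.
Extremal: y(x) = -x + 1.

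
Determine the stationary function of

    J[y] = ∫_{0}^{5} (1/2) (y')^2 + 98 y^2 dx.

The Lagrangian is L = (1/2) (y')^2 + 98 y^2.
Compute ∂L/∂y = 196y, ∂L/∂y' = y'.
The Euler-Lagrange equation d/dx(∂L/∂y') − ∂L/∂y = 0 reduces to
    y'' − 196 y = 0.
Its general solution is
    y(x) = A e^(14x) + B e^(−14x),
with A, B fixed by the endpoint conditions.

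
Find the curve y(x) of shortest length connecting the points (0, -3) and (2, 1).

Arc-length functional: J[y] = ∫ sqrt(1 + (y')^2) dx.
Lagrangian L = sqrt(1 + (y')^2) has no explicit y dependence, so ∂L/∂y = 0 and the Euler-Lagrange equation gives
    d/dx( y' / sqrt(1 + (y')^2) ) = 0  ⇒  y' / sqrt(1 + (y')^2) = const.
Hence y' is constant, so y(x) is affine.
Fitting the endpoints (0, -3) and (2, 1):
    slope m = (1 − (-3)) / (2 − 0) = 2,
    intercept c = (-3) − m·0 = -3.
Extremal: y(x) = 2 x - 3.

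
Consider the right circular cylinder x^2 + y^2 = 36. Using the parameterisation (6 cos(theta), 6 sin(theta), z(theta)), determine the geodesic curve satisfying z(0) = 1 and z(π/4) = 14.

Parameterise the cylinder of radius R = 6 as
    r(θ) = (6 cos θ, 6 sin θ, z(θ)).
The arc-length element is
    ds = sqrt(36 + (dz/dθ)^2) dθ,
so the Lagrangian is L = sqrt(36 + z'^2).
L depends on z' only, not on z or θ, so ∂L/∂z = 0 and
    ∂L/∂z' = z' / sqrt(36 + z'^2).
The Euler-Lagrange equation gives
    d/dθ( z' / sqrt(36 + z'^2) ) = 0,
so z' is constant. Integrating once:
    z(θ) = a θ + b,
a helix on the cylinder (a straight line when the cylinder is unrolled). The constants a, b are determined by the endpoint conditions.
With endpoint conditions z(0) = 1 and z(π/4) = 14: from z(0) = b we get b = 1, and a·π/4 + 1 = 14 gives a = 52/π, so
    z(θ) = (52/π) θ + 1.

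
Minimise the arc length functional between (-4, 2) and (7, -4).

Arc-length functional: J[y] = ∫ sqrt(1 + (y')^2) dx.
Lagrangian L = sqrt(1 + (y')^2) has no explicit y dependence, so ∂L/∂y = 0 and the Euler-Lagrange equation gives
    d/dx( y' / sqrt(1 + (y')^2) ) = 0  ⇒  y' / sqrt(1 + (y')^2) = const.
Hence y' is constant, so y(x) is affine.
Fitting the endpoints (-4, 2) and (7, -4):
    slope m = ((-4) − 2) / (7 − (-4)) = -6/11,
    intercept c = 2 − m·(-4) = -2/11.
Extremal: y(x) = (-6/11) x - 2/11.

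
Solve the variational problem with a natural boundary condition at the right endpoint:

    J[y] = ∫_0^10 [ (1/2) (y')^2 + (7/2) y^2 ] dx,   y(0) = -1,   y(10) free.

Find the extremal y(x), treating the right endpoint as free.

The Lagrangian L = (1/2) (y')^2 + (7/2) y^2 gives
    ∂L/∂y = 7 y,   ∂L/∂y' = y'.
Euler-Lagrange: y'' − 7 y = 0.
With k = sqrt(7), the general solution is
    y(x) = A cosh(sqrt(7) x) + B sinh(sqrt(7) x).
Fixed left endpoint y(0) = -1 ⇒ A = -1.
The right endpoint x = 10 is free, so the natural (transversality) condition is ∂L/∂y' |_{x=10} = 0, i.e. y'(10) = 0.
Compute y'(x) = A k sinh(k x) + B k cosh(k x), so
    y'(10) = A k sinh(k·10) + B k cosh(k·10) = 0
    ⇒ B = −A tanh(k·10) = tanh(sqrt(7)·10).
Therefore the extremal is
    y(x) = −cosh(sqrt(7) x) + tanh(sqrt(7)·10) sinh(sqrt(7) x).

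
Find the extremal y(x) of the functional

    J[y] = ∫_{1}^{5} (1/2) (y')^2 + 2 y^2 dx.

The Lagrangian is L = (1/2) (y')^2 + 2 y^2.
Compute ∂L/∂y = 4y, ∂L/∂y' = y'.
The Euler-Lagrange equation d/dx(∂L/∂y') − ∂L/∂y = 0 reduces to
    y'' − 4 y = 0.
Its general solution is
    y(x) = A e^(2x) + B e^(−2x),
with A, B fixed by the endpoint conditions.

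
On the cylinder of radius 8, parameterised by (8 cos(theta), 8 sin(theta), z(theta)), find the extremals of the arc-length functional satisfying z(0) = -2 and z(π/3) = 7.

Parameterise the cylinder of radius R = 8 as
    r(θ) = (8 cos θ, 8 sin θ, z(θ)).
The arc-length element is
    ds = sqrt(64 + (dz/dθ)^2) dθ,
so the Lagrangian is L = sqrt(64 + z'^2).
L depends on z' only, not on z or θ, so ∂L/∂z = 0 and
    ∂L/∂z' = z' / sqrt(64 + z'^2).
The Euler-Lagrange equation gives
    d/dθ( z' / sqrt(64 + z'^2) ) = 0,
so z' is constant. Integrating once:
    z(θ) = a θ + b,
a helix on the cylinder (a straight line when the cylinder is unrolled). The constants a, b are determined by the endpoint conditions.
With endpoint conditions z(0) = -2 and z(π/3) = 7: from z(0) = b we get b = -2, and a·π/3 + -2 = 7 gives a = 27/π, so
    z(θ) = (27/π) θ − 2.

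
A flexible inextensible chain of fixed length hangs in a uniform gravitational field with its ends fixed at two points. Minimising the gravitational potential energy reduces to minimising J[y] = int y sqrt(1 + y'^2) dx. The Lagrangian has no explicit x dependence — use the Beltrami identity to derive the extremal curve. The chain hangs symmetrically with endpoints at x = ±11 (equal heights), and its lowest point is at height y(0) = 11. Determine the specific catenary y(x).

The Lagrangian L(y, y') = y sqrt(1 + y'^2) has no explicit x dependence, so the Beltrami identity applies:
    L − y' ∂L/∂y' = C.
Compute ∂L/∂y' = y · y' / sqrt(1 + y'^2). Then
    L − y' ∂L/∂y'
    = y sqrt(1 + y'^2) − y · y'^2 / sqrt(1 + y'^2)
    = y (1 + y'^2 − y'^2) / sqrt(1 + y'^2)
    = y / sqrt(1 + y'^2) = C.
Squaring gives y^2 = C^2 (1 + y'^2), i.e.
    y'^2 = y^2 / C^2 − 1.
Separating variables,
    dy / sqrt(y^2 − C^2) = dx / C,
and integrating gives arccosh(y / C) = (x − a)/C, so
    y(x) = C cosh((x − a)/C),
the catenary. The constants C and a are fixed by the two endpoint conditions (and, for the hanging-chain problem, the length constraint selects C).
Now fit the given data. The endpoints x = ±11 are symmetric at equal height, so the catenary is even about its minimum: a = 0 and y(x) = C cosh(x/C). The lowest point is y(0) = C cosh(0) = C, and we are told y(0) = 11, so C = 11. Therefore
    y(x) = 11 cosh(x/11),
and at the endpoints
    y(±11) = 11 cosh(11/11).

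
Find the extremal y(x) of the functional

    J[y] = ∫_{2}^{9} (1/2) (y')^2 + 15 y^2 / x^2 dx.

The Lagrangian is L = (1/2) (y')^2 + 15 y^2 / x^2.
Compute ∂L/∂y = 30y/x^2, ∂L/∂y' = y'.
The Euler-Lagrange equation d/dx(∂L/∂y') − ∂L/∂y = 0 reduces to
    y'' − 30/x^2 · y = 0  (x > 0).
Its general solution is
    y(x) = A x^6 + B x^(-5),
with A, B fixed by the endpoint conditions.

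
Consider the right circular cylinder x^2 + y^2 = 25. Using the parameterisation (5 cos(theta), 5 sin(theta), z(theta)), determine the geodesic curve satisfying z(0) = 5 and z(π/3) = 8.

Parameterise the cylinder of radius R = 5 as
    r(θ) = (5 cos θ, 5 sin θ, z(θ)).
The arc-length element is
    ds = sqrt(25 + (dz/dθ)^2) dθ,
so the Lagrangian is L = sqrt(25 + z'^2).
L depends on z' only, not on z or θ, so ∂L/∂z = 0 and
    ∂L/∂z' = z' / sqrt(25 + z'^2).
The Euler-Lagrange equation gives
    d/dθ( z' / sqrt(25 + z'^2) ) = 0,
so z' is constant. Integrating once:
    z(θ) = a θ + b,
a helix on the cylinder (a straight line when the cylinder is unrolled). The constants a, b are determined by the endpoint conditions.
With endpoint conditions z(0) = 5 and z(π/3) = 8: from z(0) = b we get b = 5, and a·π/3 + 5 = 8 gives a = 9/π, so
    z(θ) = (9/π) θ + 5.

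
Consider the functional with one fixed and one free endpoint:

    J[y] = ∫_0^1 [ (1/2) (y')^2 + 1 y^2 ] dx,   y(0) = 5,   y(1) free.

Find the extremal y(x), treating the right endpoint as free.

The Lagrangian L = (1/2) (y')^2 + 1 y^2 gives
    ∂L/∂y = 2 y,   ∂L/∂y' = y'.
Euler-Lagrange: y'' − 2 y = 0.
With k = sqrt(2), the general solution is
    y(x) = A cosh(sqrt(2) x) + B sinh(sqrt(2) x).
Fixed left endpoint y(0) = 5 ⇒ A = 5.
The right endpoint x = 1 is free, so the natural (transversality) condition is ∂L/∂y' |_{x=1} = 0, i.e. y'(1) = 0.
Compute y'(x) = A k sinh(k x) + B k cosh(k x), so
    y'(1) = A k sinh(k·1) + B k cosh(k·1) = 0
    ⇒ B = −A tanh(k·1) = − 5 tanh(sqrt(2)·1).
Therefore the extremal is
    y(x) = 5 cosh(sqrt(2) x) − 5 tanh(sqrt(2)·1) sinh(sqrt(2) x).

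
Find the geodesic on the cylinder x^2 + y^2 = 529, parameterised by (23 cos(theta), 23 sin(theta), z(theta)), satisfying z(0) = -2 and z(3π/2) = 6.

Parameterise the cylinder of radius R = 23 as
    r(θ) = (23 cos θ, 23 sin θ, z(θ)).
The arc-length element is
    ds = sqrt(529 + (dz/dθ)^2) dθ,
so the Lagrangian is L = sqrt(529 + z'^2).
L depends on z' only, not on z or θ, so ∂L/∂z = 0 and
    ∂L/∂z' = z' / sqrt(529 + z'^2).
The Euler-Lagrange equation gives
    d/dθ( z' / sqrt(529 + z'^2) ) = 0,
so z' is constant. Integrating once:
    z(θ) = a θ + b,
a helix on the cylinder (a straight line when the cylinder is unrolled). The constants a, b are determined by the endpoint conditions.
With endpoint conditions z(0) = -2 and z(3π/2) = 6: from z(0) = b we get b = -2, and a·3π/2 + -2 = 6 gives a = 16/(3π), so
    z(θ) = (16/(3π)) θ − 2.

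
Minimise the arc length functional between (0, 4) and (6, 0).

Arc-length functional: J[y] = ∫ sqrt(1 + (y')^2) dx.
Lagrangian L = sqrt(1 + (y')^2) has no explicit y dependence, so ∂L/∂y = 0 and the Euler-Lagrange equation gives
    d/dx( y' / sqrt(1 + (y')^2) ) = 0  ⇒  y' / sqrt(1 + (y')^2) = const.
Hence y' is constant, so y(x) is affine.
Fitting the endpoints (0, 4) and (6, 0):
    slope m = (0 − 4) / (6 − 0) = -2/3,
    intercept c = 4 − m·0 = 4.
Extremal: y(x) = (-2/3) x + 4.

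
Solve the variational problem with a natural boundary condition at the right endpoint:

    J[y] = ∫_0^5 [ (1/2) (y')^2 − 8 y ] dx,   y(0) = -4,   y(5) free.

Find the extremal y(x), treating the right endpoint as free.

The Lagrangian L = (1/2) (y')^2 − 8 y gives
    ∂L/∂y = −8,   ∂L/∂y' = y'.
Euler-Lagrange: d/dx(y') − (−8) = 0, i.e. y'' + 8 = 0, so
    y(x) = −(8/2) x^2 + C1 x + C2.
Fixed left endpoint y(0) = -4 ⇒ C2 = -4.
The right endpoint x = 5 is free, so the natural (transversality) condition is ∂L/∂y' |_{x=5} = 0, i.e. y'(5) = 0.
Compute y'(x) = −8 x + C1, so y'(5) = −40 + C1 = 0 ⇒ C1 = 40.
Therefore the extremal is
    y(x) = −4 x^2 + 40 x − 4.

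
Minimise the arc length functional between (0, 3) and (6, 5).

Arc-length functional: J[y] = ∫ sqrt(1 + (y')^2) dx.
Lagrangian L = sqrt(1 + (y')^2) has no explicit y dependence, so ∂L/∂y = 0 and the Euler-Lagrange equation gives
    d/dx( y' / sqrt(1 + (y')^2) ) = 0  ⇒  y' / sqrt(1 + (y')^2) = const.
Hence y' is constant, so y(x) is affine.
Fitting the endpoints (0, 3) and (6, 5):
    slope m = (5 − 3) / (6 − 0) = 1/3,
    intercept c = 3 − m·0 = 3.
Extremal: y(x) = (1/3) x + 3.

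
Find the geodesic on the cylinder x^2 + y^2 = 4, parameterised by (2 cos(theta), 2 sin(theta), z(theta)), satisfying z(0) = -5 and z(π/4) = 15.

Parameterise the cylinder of radius R = 2 as
    r(θ) = (2 cos θ, 2 sin θ, z(θ)).
The arc-length element is
    ds = sqrt(4 + (dz/dθ)^2) dθ,
so the Lagrangian is L = sqrt(4 + z'^2).
L depends on z' only, not on z or θ, so ∂L/∂z = 0 and
    ∂L/∂z' = z' / sqrt(4 + z'^2).
The Euler-Lagrange equation gives
    d/dθ( z' / sqrt(4 + z'^2) ) = 0,
so z' is constant. Integrating once:
    z(θ) = a θ + b,
a helix on the cylinder (a straight line when the cylinder is unrolled). The constants a, b are determined by the endpoint conditions.
With endpoint conditions z(0) = -5 and z(π/4) = 15: from z(0) = b we get b = -5, and a·π/4 + -5 = 15 gives a = 80/π, so
    z(θ) = (80/π) θ − 5.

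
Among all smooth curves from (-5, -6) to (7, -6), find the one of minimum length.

Arc-length functional: J[y] = ∫ sqrt(1 + (y')^2) dx.
Lagrangian L = sqrt(1 + (y')^2) has no explicit y dependence, so ∂L/∂y = 0 and the Euler-Lagrange equation gives
    d/dx( y' / sqrt(1 + (y')^2) ) = 0  ⇒  y' / sqrt(1 + (y')^2) = const.
Hence y' is constant, so y(x) is affine.
Fitting the endpoints (-5, -6) and (7, -6):
    slope m = ((-6) − (-6)) / (7 − (-5)) = 0,
    intercept c = (-6) − m·(-5) = -6.
Extremal: y(x) = -6.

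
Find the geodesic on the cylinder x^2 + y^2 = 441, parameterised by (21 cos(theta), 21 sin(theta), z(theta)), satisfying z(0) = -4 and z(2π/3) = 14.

Parameterise the cylinder of radius R = 21 as
    r(θ) = (21 cos θ, 21 sin θ, z(θ)).
The arc-length element is
    ds = sqrt(441 + (dz/dθ)^2) dθ,
so the Lagrangian is L = sqrt(441 + z'^2).
L depends on z' only, not on z or θ, so ∂L/∂z = 0 and
    ∂L/∂z' = z' / sqrt(441 + z'^2).
The Euler-Lagrange equation gives
    d/dθ( z' / sqrt(441 + z'^2) ) = 0,
so z' is constant. Integrating once:
    z(θ) = a θ + b,
a helix on the cylinder (a straight line when the cylinder is unrolled). The constants a, b are determined by the endpoint conditions.
With endpoint conditions z(0) = -4 and z(2π/3) = 14: from z(0) = b we get b = -4, and a·2π/3 + -4 = 14 gives a = 27/π, so
    z(θ) = (27/π) θ − 4.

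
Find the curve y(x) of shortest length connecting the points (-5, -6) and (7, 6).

Arc-length functional: J[y] = ∫ sqrt(1 + (y')^2) dx.
Lagrangian L = sqrt(1 + (y')^2) has no explicit y dependence, so ∂L/∂y = 0 and the Euler-Lagrange equation gives
    d/dx( y' / sqrt(1 + (y')^2) ) = 0  ⇒  y' / sqrt(1 + (y')^2) = const.
Hence y' is constant, so y(x) is affine.
Fitting the endpoints (-5, -6) and (7, 6):
    slope m = (6 − (-6)) / (7 − (-5)) = 1,
    intercept c = (-6) − m·(-5) = -1.
Extremal: y(x) = x - 1.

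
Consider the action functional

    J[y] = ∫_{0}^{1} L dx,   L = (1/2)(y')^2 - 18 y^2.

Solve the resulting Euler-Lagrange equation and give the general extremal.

The Lagrangian is L = (1/2)(y')^2 - 18 y^2.
∂L/∂y = -36y.
∂L/∂y' = y'.
The Euler-Lagrange equation d/dx(∂L/∂y') − ∂L/∂y = 0 becomes:
    y'' + 36 y = 0
General solution: y(x) = A sin(6x) + B cos(6x), where A and B are arbitrary constants fixed by the endpoint conditions.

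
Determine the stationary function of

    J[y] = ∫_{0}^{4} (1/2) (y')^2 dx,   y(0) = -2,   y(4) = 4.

The Lagrangian is L = (1/2) (y')^2.
Compute ∂L/∂y = 0, ∂L/∂y' = y'.
The Euler-Lagrange equation d/dx(∂L/∂y') − ∂L/∂y = 0 reduces to
    y'' = 0.
Its general solution is
    y(x) = A x + B,
with A, B fixed by the endpoint conditions.
Applying the endpoint conditions y(0) = -2 and y(4) = 4: solve A·0 + B = -2 and A·4 + B = 4. Subtracting gives A(4 − 0) = 4 − -2, so A = 3/2, and B = -2 − A·0 = -2. Therefore
    y(x) = (3/2) x - 2.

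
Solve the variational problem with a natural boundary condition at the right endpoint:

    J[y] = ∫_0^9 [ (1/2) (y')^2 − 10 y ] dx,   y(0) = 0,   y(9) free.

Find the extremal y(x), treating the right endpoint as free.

The Lagrangian L = (1/2) (y')^2 − 10 y gives
    ∂L/∂y = −10,   ∂L/∂y' = y'.
Euler-Lagrange: d/dx(y') − (−10) = 0, i.e. y'' + 10 = 0, so
    y(x) = −(10/2) x^2 + C1 x + C2.
Fixed left endpoint y(0) = 0 ⇒ C2 = 0.
The right endpoint x = 9 is free, so the natural (transversality) condition is ∂L/∂y' |_{x=9} = 0, i.e. y'(9) = 0.
Compute y'(x) = −10 x + C1, so y'(9) = −90 + C1 = 0 ⇒ C1 = 90.
Therefore the extremal is
    y(x) = −5 x^2 + 90 x.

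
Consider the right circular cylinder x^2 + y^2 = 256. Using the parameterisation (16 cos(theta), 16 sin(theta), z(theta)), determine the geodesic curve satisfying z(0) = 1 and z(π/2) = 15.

Parameterise the cylinder of radius R = 16 as
    r(θ) = (16 cos θ, 16 sin θ, z(θ)).
The arc-length element is
    ds = sqrt(256 + (dz/dθ)^2) dθ,
so the Lagrangian is L = sqrt(256 + z'^2).
L depends on z' only, not on z or θ, so ∂L/∂z = 0 and
    ∂L/∂z' = z' / sqrt(256 + z'^2).
The Euler-Lagrange equation gives
    d/dθ( z' / sqrt(256 + z'^2) ) = 0,
so z' is constant. Integrating once:
    z(θ) = a θ + b,
a helix on the cylinder (a straight line when the cylinder is unrolled). The constants a, b are determined by the endpoint conditions.
With endpoint conditions z(0) = 1 and z(π/2) = 15: from z(0) = b we get b = 1, and a·π/2 + 1 = 15 gives a = 28/π, so
    z(θ) = (28/π) θ + 1.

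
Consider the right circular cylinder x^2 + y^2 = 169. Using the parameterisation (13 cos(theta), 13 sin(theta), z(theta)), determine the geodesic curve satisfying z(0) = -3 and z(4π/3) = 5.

Parameterise the cylinder of radius R = 13 as
    r(θ) = (13 cos θ, 13 sin θ, z(θ)).
The arc-length element is
    ds = sqrt(169 + (dz/dθ)^2) dθ,
so the Lagrangian is L = sqrt(169 + z'^2).
L depends on z' only, not on z or θ, so ∂L/∂z = 0 and
    ∂L/∂z' = z' / sqrt(169 + z'^2).
The Euler-Lagrange equation gives
    d/dθ( z' / sqrt(169 + z'^2) ) = 0,
so z' is constant. Integrating once:
    z(θ) = a θ + b,
a helix on the cylinder (a straight line when the cylinder is unrolled). The constants a, b are determined by the endpoint conditions.
With endpoint conditions z(0) = -3 and z(4π/3) = 5: from z(0) = b we get b = -3, and a·4π/3 + -3 = 5 gives a = 6/π, so
    z(θ) = (6/π) θ − 3.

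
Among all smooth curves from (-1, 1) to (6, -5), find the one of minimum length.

Arc-length functional: J[y] = ∫ sqrt(1 + (y')^2) dx.
Lagrangian L = sqrt(1 + (y')^2) has no explicit y dependence, so ∂L/∂y = 0 and the Euler-Lagrange equation gives
    d/dx( y' / sqrt(1 + (y')^2) ) = 0  ⇒  y' / sqrt(1 + (y')^2) = const.
Hence y' is constant, so y(x) is affine.
Fitting the endpoints (-1, 1) and (6, -5):
    slope m = ((-5) − 1) / (6 − (-1)) = -6/7,
    intercept c = 1 − m·(-1) = 1/7.
Extremal: y(x) = (-6/7) x + 1/7.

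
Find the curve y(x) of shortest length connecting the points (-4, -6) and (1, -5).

Arc-length functional: J[y] = ∫ sqrt(1 + (y')^2) dx.
Lagrangian L = sqrt(1 + (y')^2) has no explicit y dependence, so ∂L/∂y = 0 and the Euler-Lagrange equation gives
    d/dx( y' / sqrt(1 + (y')^2) ) = 0  ⇒  y' / sqrt(1 + (y')^2) = const.
Hence y' is constant, so y(x) is affine.
Fitting the endpoints (-4, -6) and (1, -5):
    slope m = ((-5) − (-6)) / (1 − (-4)) = 1/5,
    intercept c = (-6) − m·(-4) = -26/5.
Extremal: y(x) = (1/5) x - 26/5.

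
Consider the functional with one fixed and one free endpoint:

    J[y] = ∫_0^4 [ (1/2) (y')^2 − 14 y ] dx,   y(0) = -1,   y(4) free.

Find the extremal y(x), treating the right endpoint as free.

The Lagrangian L = (1/2) (y')^2 − 14 y gives
    ∂L/∂y = −14,   ∂L/∂y' = y'.
Euler-Lagrange: d/dx(y') − (−14) = 0, i.e. y'' + 14 = 0, so
    y(x) = −(14/2) x^2 + C1 x + C2.
Fixed left endpoint y(0) = -1 ⇒ C2 = -1.
The right endpoint x = 4 is free, so the natural (transversality) condition is ∂L/∂y' |_{x=4} = 0, i.e. y'(4) = 0.
Compute y'(x) = −14 x + C1, so y'(4) = −56 + C1 = 0 ⇒ C1 = 56.
Therefore the extremal is
    y(x) = −7 x^2 + 56 x − 1.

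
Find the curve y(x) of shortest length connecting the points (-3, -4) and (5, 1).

Arc-length functional: J[y] = ∫ sqrt(1 + (y')^2) dx.
Lagrangian L = sqrt(1 + (y')^2) has no explicit y dependence, so ∂L/∂y = 0 and the Euler-Lagrange equation gives
    d/dx( y' / sqrt(1 + (y')^2) ) = 0  ⇒  y' / sqrt(1 + (y')^2) = const.
Hence y' is constant, so y(x) is affine.
Fitting the endpoints (-3, -4) and (5, 1):
    slope m = (1 − (-4)) / (5 − (-3)) = 5/8,
    intercept c = (-4) − m·(-3) = -17/8.
Extremal: y(x) = (5/8) x - 17/8.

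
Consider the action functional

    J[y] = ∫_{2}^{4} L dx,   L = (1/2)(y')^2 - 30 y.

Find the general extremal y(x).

The Lagrangian is L = (1/2)(y')^2 - 30 y.
∂L/∂y = -30.
∂L/∂y' = y'.
The Euler-Lagrange equation d/dx(∂L/∂y') − ∂L/∂y = 0 becomes:
    y'' + 30 = 0
General solution: y(x) = -15 x^2 + A x + B, where A and B are arbitrary constants fixed by the endpoint conditions.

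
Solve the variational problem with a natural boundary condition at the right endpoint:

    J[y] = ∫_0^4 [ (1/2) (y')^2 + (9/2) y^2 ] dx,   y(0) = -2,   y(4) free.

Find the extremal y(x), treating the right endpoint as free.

The Lagrangian L = (1/2) (y')^2 + (9/2) y^2 gives
    ∂L/∂y = 9 y,   ∂L/∂y' = y'.
Euler-Lagrange: y'' − 9 y = 0.
With k = 3, the general solution is
    y(x) = A cosh(3 x) + B sinh(3 x).
Fixed left endpoint y(0) = -2 ⇒ A = -2.
The right endpoint x = 4 is free, so the natural (transversality) condition is ∂L/∂y' |_{x=4} = 0, i.e. y'(4) = 0.
Compute y'(x) = A k sinh(k x) + B k cosh(k x), so
    y'(4) = A k sinh(k·4) + B k cosh(k·4) = 0
    ⇒ B = −A tanh(k·4) = 2 tanh(3·4).
Therefore the extremal is
    y(x) = −2 cosh(3 x) + 2 tanh(3·4) sinh(3 x).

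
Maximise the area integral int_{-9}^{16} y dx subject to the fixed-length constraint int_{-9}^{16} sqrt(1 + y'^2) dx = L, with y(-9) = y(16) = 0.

Set up the augmented Lagrangian using a multiplier λ for the length constraint:
    F(y, y') = y − λ sqrt(1 + y'^2).
F has no explicit x dependence, so the Beltrami identity yields a first integral
    F − y' ∂F/∂y' = C.
Compute ∂F/∂y' = −λ y' / sqrt(1 + y'^2). Then
    y − λ sqrt(1 + y'^2) + λ y'^2 / sqrt(1 + y'^2) = C
    ⇒  y − λ / sqrt(1 + y'^2) = C.
Solving for y' and integrating gives
    (x − a)^2 + (y − b)^2 = λ^2,
a circular arc of radius λ. The constants a, b are determined by the endpoint conditions y(-9) = y(16) = 0, and λ is fixed implicitly by the length constraint
    ∫_{-9}^{16} sqrt(1 + y'^2) dx = L.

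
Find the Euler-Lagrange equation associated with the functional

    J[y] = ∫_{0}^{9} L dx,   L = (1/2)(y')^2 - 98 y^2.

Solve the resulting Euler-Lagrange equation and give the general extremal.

The Lagrangian is L = (1/2)(y')^2 - 98 y^2.
∂L/∂y = -196y.
∂L/∂y' = y'.
The Euler-Lagrange equation d/dx(∂L/∂y') − ∂L/∂y = 0 becomes:
    y'' + 196 y = 0
General solution: y(x) = A sin(14x) + B cos(14x), where A and B are arbitrary constants fixed by the endpoint conditions.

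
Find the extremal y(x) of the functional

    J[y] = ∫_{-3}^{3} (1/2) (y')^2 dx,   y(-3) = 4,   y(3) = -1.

The Lagrangian is L = (1/2) (y')^2.
Compute ∂L/∂y = 0, ∂L/∂y' = y'.
The Euler-Lagrange equation d/dx(∂L/∂y') − ∂L/∂y = 0 reduces to
    y'' = 0.
Its general solution is
    y(x) = A x + B,
with A, B fixed by the endpoint conditions.
Applying the endpoint conditions y(-3) = 4 and y(3) = -1: solve A·-3 + B = 4 and A·3 + B = -1. Subtracting gives A(3 − -3) = -1 − 4, so A = -5/6, and B = 4 − A·-3 = 3/2. Therefore
    y(x) = (-5/6) x + 3/2.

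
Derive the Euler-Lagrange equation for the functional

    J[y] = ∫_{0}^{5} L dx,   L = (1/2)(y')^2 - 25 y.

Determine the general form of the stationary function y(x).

The Lagrangian is L = (1/2)(y')^2 - 25 y.
∂L/∂y = -25.
∂L/∂y' = y'.
The Euler-Lagrange equation d/dx(∂L/∂y') − ∂L/∂y = 0 becomes:
    y'' + 25 = 0
General solution: y(x) = -(25/2) x^2 + A x + B, where A and B are arbitrary constants fixed by the endpoint conditions.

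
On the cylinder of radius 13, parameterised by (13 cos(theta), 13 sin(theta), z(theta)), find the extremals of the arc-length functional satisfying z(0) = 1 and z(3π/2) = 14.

Parameterise the cylinder of radius R = 13 as
    r(θ) = (13 cos θ, 13 sin θ, z(θ)).
The arc-length element is
    ds = sqrt(169 + (dz/dθ)^2) dθ,
so the Lagrangian is L = sqrt(169 + z'^2).
L depends on z' only, not on z or θ, so ∂L/∂z = 0 and
    ∂L/∂z' = z' / sqrt(169 + z'^2).
The Euler-Lagrange equation gives
    d/dθ( z' / sqrt(169 + z'^2) ) = 0,
so z' is constant. Integrating once:
    z(θ) = a θ + b,
a helix on the cylinder (a straight line when the cylinder is unrolled). The constants a, b are determined by the endpoint conditions.
With endpoint conditions z(0) = 1 and z(3π/2) = 14: from z(0) = b we get b = 1, and a·3π/2 + 1 = 14 gives a = 26/(3π), so
    z(θ) = (26/(3π)) θ + 1.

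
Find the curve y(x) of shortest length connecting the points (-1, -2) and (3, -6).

Arc-length functional: J[y] = ∫ sqrt(1 + (y')^2) dx.
Lagrangian L = sqrt(1 + (y')^2) has no explicit y dependence, so ∂L/∂y = 0 and the Euler-Lagrange equation gives
    d/dx( y' / sqrt(1 + (y')^2) ) = 0  ⇒  y' / sqrt(1 + (y')^2) = const.
Hence y' is constant, so y(x) is affine.
Fitting the endpoints (-1, -2) and (3, -6):
    slope m = ((-6) − (-2)) / (3 − (-1)) = -1,
    intercept c = (-2) − m·(-1) = -3.
Extremal: y(x) = -x - 3.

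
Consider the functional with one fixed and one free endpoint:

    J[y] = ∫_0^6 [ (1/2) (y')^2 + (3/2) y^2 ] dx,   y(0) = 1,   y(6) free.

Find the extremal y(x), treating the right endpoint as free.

The Lagrangian L = (1/2) (y')^2 + (3/2) y^2 gives
    ∂L/∂y = 3 y,   ∂L/∂y' = y'.
Euler-Lagrange: y'' − 3 y = 0.
With k = sqrt(3), the general solution is
    y(x) = A cosh(sqrt(3) x) + B sinh(sqrt(3) x).
Fixed left endpoint y(0) = 1 ⇒ A = 1.
The right endpoint x = 6 is free, so the natural (transversality) condition is ∂L/∂y' |_{x=6} = 0, i.e. y'(6) = 0.
Compute y'(x) = A k sinh(k x) + B k cosh(k x), so
    y'(6) = A k sinh(k·6) + B k cosh(k·6) = 0
    ⇒ B = −A tanh(k·6) = − tanh(sqrt(3)·6).
Therefore the extremal is
    y(x) = cosh(sqrt(3) x) − tanh(sqrt(3)·6) sinh(sqrt(3) x).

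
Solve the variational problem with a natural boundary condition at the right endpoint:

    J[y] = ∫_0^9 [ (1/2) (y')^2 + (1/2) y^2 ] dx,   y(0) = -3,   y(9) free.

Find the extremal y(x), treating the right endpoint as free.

The Lagrangian L = (1/2) (y')^2 + (1/2) y^2 gives
    ∂L/∂y = 1 y,   ∂L/∂y' = y'.
Euler-Lagrange: y'' − y = 0.
With k = 1, the general solution is
    y(x) = A cosh(x) + B sinh(x).
Fixed left endpoint y(0) = -3 ⇒ A = -3.
The right endpoint x = 9 is free, so the natural (transversality) condition is ∂L/∂y' |_{x=9} = 0, i.e. y'(9) = 0.
Compute y'(x) = A k sinh(k x) + B k cosh(k x), so
    y'(9) = A k sinh(k·9) + B k cosh(k·9) = 0
    ⇒ B = −A tanh(k·9) = 3 tanh(1·9).
Therefore the extremal is
    y(x) = −3 cosh(1 x) + 3 tanh(1·9) sinh(1 x).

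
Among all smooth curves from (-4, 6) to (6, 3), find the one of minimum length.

Arc-length functional: J[y] = ∫ sqrt(1 + (y')^2) dx.
Lagrangian L = sqrt(1 + (y')^2) has no explicit y dependence, so ∂L/∂y = 0 and the Euler-Lagrange equation gives
    d/dx( y' / sqrt(1 + (y')^2) ) = 0  ⇒  y' / sqrt(1 + (y')^2) = const.
Hence y' is constant, so y(x) is affine.
Fitting the endpoints (-4, 6) and (6, 3):
    slope m = (3 − 6) / (6 − (-4)) = -3/10,
    intercept c = 6 − m·(-4) = 24/5.
Extremal: y(x) = (-3/10) x + 24/5.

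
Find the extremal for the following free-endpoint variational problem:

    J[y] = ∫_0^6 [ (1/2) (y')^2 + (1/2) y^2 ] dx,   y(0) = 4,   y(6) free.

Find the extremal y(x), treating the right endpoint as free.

The Lagrangian L = (1/2) (y')^2 + (1/2) y^2 gives
    ∂L/∂y = 1 y,   ∂L/∂y' = y'.
Euler-Lagrange: y'' − y = 0.
With k = 1, the general solution is
    y(x) = A cosh(x) + B sinh(x).
Fixed left endpoint y(0) = 4 ⇒ A = 4.
The right endpoint x = 6 is free, so the natural (transversality) condition is ∂L/∂y' |_{x=6} = 0, i.e. y'(6) = 0.
Compute y'(x) = A k sinh(k x) + B k cosh(k x), so
    y'(6) = A k sinh(k·6) + B k cosh(k·6) = 0
    ⇒ B = −A tanh(k·6) = − 4 tanh(1·6).
Therefore the extremal is
    y(x) = 4 cosh(1 x) − 4 tanh(1·6) sinh(1 x).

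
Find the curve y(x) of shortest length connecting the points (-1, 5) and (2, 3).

Arc-length functional: J[y] = ∫ sqrt(1 + (y')^2) dx.
Lagrangian L = sqrt(1 + (y')^2) has no explicit y dependence, so ∂L/∂y = 0 and the Euler-Lagrange equation gives
    d/dx( y' / sqrt(1 + (y')^2) ) = 0  ⇒  y' / sqrt(1 + (y')^2) = const.
Hence y' is constant, so y(x) is affine.
Fitting the endpoints (-1, 5) and (2, 3):
    slope m = (3 − 5) / (2 − (-1)) = -2/3,
    intercept c = 5 − m·(-1) = 13/3.
Extremal: y(x) = (-2/3) x + 13/3.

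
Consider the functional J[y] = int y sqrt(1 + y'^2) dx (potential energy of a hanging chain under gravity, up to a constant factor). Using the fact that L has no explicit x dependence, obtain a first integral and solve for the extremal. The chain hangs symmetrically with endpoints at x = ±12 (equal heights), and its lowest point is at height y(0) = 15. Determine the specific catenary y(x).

The Lagrangian L(y, y') = y sqrt(1 + y'^2) has no explicit x dependence, so the Beltrami identity applies:
    L − y' ∂L/∂y' = C.
Compute ∂L/∂y' = y · y' / sqrt(1 + y'^2). Then
    L − y' ∂L/∂y'
    = y sqrt(1 + y'^2) − y · y'^2 / sqrt(1 + y'^2)
    = y (1 + y'^2 − y'^2) / sqrt(1 + y'^2)
    = y / sqrt(1 + y'^2) = C.
Squaring gives y^2 = C^2 (1 + y'^2), i.e.
    y'^2 = y^2 / C^2 − 1.
Separating variables,
    dy / sqrt(y^2 − C^2) = dx / C,
and integrating gives arccosh(y / C) = (x − a)/C, so
    y(x) = C cosh((x − a)/C),
the catenary. The constants C and a are fixed by the two endpoint conditions (and, for the hanging-chain problem, the length constraint selects C).
Now fit the given data. The endpoints x = ±12 are symmetric at equal height, so the catenary is even about its minimum: a = 0 and y(x) = C cosh(x/C). The lowest point is y(0) = C cosh(0) = C, and we are told y(0) = 15, so C = 15. Therefore
    y(x) = 15 cosh(x/15),
and at the endpoints
    y(±12) = 15 cosh(12/15).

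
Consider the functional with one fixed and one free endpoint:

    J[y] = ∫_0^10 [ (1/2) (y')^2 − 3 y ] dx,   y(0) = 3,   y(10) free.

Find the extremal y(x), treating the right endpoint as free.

The Lagrangian L = (1/2) (y')^2 − 3 y gives
    ∂L/∂y = −3,   ∂L/∂y' = y'.
Euler-Lagrange: d/dx(y') − (−3) = 0, i.e. y'' + 3 = 0, so
    y(x) = −(3/2) x^2 + C1 x + C2.
Fixed left endpoint y(0) = 3 ⇒ C2 = 3.
The right endpoint x = 10 is free, so the natural (transversality) condition is ∂L/∂y' |_{x=10} = 0, i.e. y'(10) = 0.
Compute y'(x) = −3 x + C1, so y'(10) = −30 + C1 = 0 ⇒ C1 = 30.
Therefore the extremal is
    y(x) = −(3/2) x^2 + 30 x + 3.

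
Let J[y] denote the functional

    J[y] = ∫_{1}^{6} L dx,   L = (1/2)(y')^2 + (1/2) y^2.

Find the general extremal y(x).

The Lagrangian is L = (1/2)(y')^2 + (1/2) y^2.
∂L/∂y = y.
∂L/∂y' = y'.
The Euler-Lagrange equation d/dx(∂L/∂y') − ∂L/∂y = 0 becomes:
    y'' - y = 0
General solution: y(x) = A e^x + B e^(-x), where A and B are arbitrary constants fixed by the endpoint conditions.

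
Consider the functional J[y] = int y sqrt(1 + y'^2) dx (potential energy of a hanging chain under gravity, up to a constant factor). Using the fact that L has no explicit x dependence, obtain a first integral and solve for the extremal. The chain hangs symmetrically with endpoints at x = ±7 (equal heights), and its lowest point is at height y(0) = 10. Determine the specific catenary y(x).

The Lagrangian L(y, y') = y sqrt(1 + y'^2) has no explicit x dependence, so the Beltrami identity applies:
    L − y' ∂L/∂y' = C.
Compute ∂L/∂y' = y · y' / sqrt(1 + y'^2). Then
    L − y' ∂L/∂y'
    = y sqrt(1 + y'^2) − y · y'^2 / sqrt(1 + y'^2)
    = y (1 + y'^2 − y'^2) / sqrt(1 + y'^2)
    = y / sqrt(1 + y'^2) = C.
Squaring gives y^2 = C^2 (1 + y'^2), i.e.
    y'^2 = y^2 / C^2 − 1.
Separating variables,
    dy / sqrt(y^2 − C^2) = dx / C,
and integrating gives arccosh(y / C) = (x − a)/C, so
    y(x) = C cosh((x − a)/C),
the catenary. The constants C and a are fixed by the two endpoint conditions (and, for the hanging-chain problem, the length constraint selects C).
Now fit the given data. The endpoints x = ±7 are symmetric at equal height, so the catenary is even about its minimum: a = 0 and y(x) = C cosh(x/C). The lowest point is y(0) = C cosh(0) = C, and we are told y(0) = 10, so C = 10. Therefore
    y(x) = 10 cosh(x/10),
and at the endpoints
    y(±7) = 10 cosh(7/10).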